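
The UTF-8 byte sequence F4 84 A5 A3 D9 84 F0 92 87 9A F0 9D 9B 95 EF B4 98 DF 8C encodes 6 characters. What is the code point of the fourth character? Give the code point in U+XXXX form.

Offset 0: leading byte 0xF4 = 11110100 → 4-byte char #1 = F4 84 A5 A3.
Offset 4: leading byte 0xD9 = 11011001 → 2-byte char #2 = D9 84.
Offset 6: leading byte 0xF0 = 11110000 → 4-byte char #3 = F0 92 87 9A.
Offset 10: leading byte 0xF0 = 11110000 → 4-byte char #4 = F0 9D 9B 95.
Leading byte 0xF0 = 11110000 matches 11110xxx → 4-byte sequence.
Byte 1: 0xF0 = 11110000, payload 000 (3 bits).
Byte 2: 0x9D = 10011101 (10xxxxxx ✓), payload 011101.
Byte 3: 0x9B = 10011011 (10xxxxxx ✓), payload 011011.
Byte 4: 0x95 = 10010101 (10xxxxxx ✓), payload 010101.
Concatenate: 000011101011011010101 = 0x1D6D5 (21 bits → U+1D6D5).

U+1D6D5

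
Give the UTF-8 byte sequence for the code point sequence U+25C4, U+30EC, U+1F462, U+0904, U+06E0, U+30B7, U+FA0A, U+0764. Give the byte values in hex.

U+25C4: 3-byte form → E2 97 84.
U+30EC: 3-byte form → E3 83 AC.
U+1F462: 4-byte form → F0 9F 91 A2.
U+0904: 3-byte form → E0 A4 84.
U+06E0: 2-byte form → DB A0.
U+30B7: 3-byte form → E3 82 B7.
U+FA0A: 3-byte form → EF A8 8A.
U+0764: 2-byte form → DD A4.
Concatenated (23 bytes): E2 97 84 E3 83 AC F0 9F 91 A2 E0 A4 84 DB A0 E3 82 B7 EF A8 8A DD A4.

E2 97 84 E3 83 AC F0 9F 91 A2 E0 A4 84 DB A0 E3 82 B7 EF A8 8A DD A4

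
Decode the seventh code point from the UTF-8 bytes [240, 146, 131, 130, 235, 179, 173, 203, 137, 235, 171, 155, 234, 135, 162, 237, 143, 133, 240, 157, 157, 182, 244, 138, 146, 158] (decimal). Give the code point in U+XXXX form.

U+1D776

Offset 0: leading byte 0xF0 = 11110000 → 4-byte char #1 = F0 92 83 82.
Offset 4: leading byte 0xEB = 11101011 → 3-byte char #2 = EB B3 AD.
Offset 7: leading byte 0xCB = 11001011 → 2-byte char #3 = CB 89.
Offset 9: leading byte 0xEB = 11101011 → 3-byte char #4 = EB AB 9B.
Offset 12: leading byte 0xEA = 11101010 → 3-byte char #5 = EA 87 A2.
Offset 15: leading byte 0xED = 11101101 → 3-byte char #6 = ED 8F 85.
Offset 18: leading byte 0xF0 = 11110000 → 4-byte char #7 = F0 9D 9D B6.
Leading byte 0xF0 = 11110000 matches 11110xxx → 4-byte sequence.
Byte 1: 0xF0 = 11110000, payload 000 (3 bits).
Byte 2: 0x9D = 10011101 (10xxxxxx ✓), payload 011101.
Byte 3: 0x9D = 10011101 (10xxxxxx ✓), payload 011101.
Byte 4: 0xB6 = 10110110 (10xxxxxx ✓), payload 110110.
Concatenate: 000011101011101110110 = 0x1D776 (21 bits → U+1D776).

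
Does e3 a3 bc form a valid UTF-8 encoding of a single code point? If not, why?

valid

Leading byte 0xE3 = 11100011 → 3-byte form.
Continuation bytes 0xA3=10100011, 0xBC=10111100 all match 10xxxxxx.
Decoded value 0x38FC is ≥ 0x800 (shortest form) and not a surrogate.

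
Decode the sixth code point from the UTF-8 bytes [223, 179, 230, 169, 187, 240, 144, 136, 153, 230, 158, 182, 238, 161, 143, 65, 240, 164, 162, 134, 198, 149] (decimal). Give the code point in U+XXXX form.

U+0041

Offset 0: leading byte 0xDF = 11011111 → 2-byte char #1 = DF B3.
Offset 2: leading byte 0xE6 = 11100110 → 3-byte char #2 = E6 A9 BB.
Offset 5: leading byte 0xF0 = 11110000 → 4-byte char #3 = F0 90 88 99.
Offset 9: leading byte 0xE6 = 11100110 → 3-byte char #4 = E6 9E B6.
Offset 12: leading byte 0xEE = 11101110 → 3-byte char #5 = EE A1 8F.
Offset 15: leading byte 0x41 = 01000001 → 1-byte char #6 = 41.
Leading byte 0x41 = 01000001 matches 0xxxxxxx → 1-byte sequence.
Byte 1: 0x41 = 01000001, payload 1000001 (7 bits).
Concatenate: 1000001 = 0x41 (7 bits → U+0041).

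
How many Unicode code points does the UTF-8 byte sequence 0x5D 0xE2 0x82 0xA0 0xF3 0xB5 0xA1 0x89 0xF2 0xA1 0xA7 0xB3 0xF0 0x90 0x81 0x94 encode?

5

Byte at offset 0: 0x5D = 01011101 → 1-byte char (#1). Advance 1.
Byte at offset 1: 0xE2 = 11100010 → 3-byte char (#2). Advance 3.
Byte at offset 4: 0xF3 = 11110011 → 4-byte char (#3). Advance 4.
Byte at offset 8: 0xF2 = 11110010 → 4-byte char (#4). Advance 4.
Byte at offset 12: 0xF0 = 11110000 → 4-byte char (#5). Advance 4.
Reached end at offset 16 after 5 code points.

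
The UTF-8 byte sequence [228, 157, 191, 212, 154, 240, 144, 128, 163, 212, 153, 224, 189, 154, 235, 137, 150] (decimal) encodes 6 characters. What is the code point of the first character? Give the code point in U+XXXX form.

U+477F

Offset 0: leading byte 0xE4 = 11100100 → 3-byte char #1 = E4 9D BF.
Leading byte 0xE4 = 11100100 matches 1110xxxx → 3-byte sequence.
Byte 1: 0xE4 = 11100100, payload 0100 (4 bits).
Byte 2: 0x9D = 10011101 (10xxxxxx ✓), payload 011101.
Byte 3: 0xBF = 10111111 (10xxxxxx ✓), payload 111111.
Concatenate: 0100011101111111 = 0x477F (16 bits → U+477F).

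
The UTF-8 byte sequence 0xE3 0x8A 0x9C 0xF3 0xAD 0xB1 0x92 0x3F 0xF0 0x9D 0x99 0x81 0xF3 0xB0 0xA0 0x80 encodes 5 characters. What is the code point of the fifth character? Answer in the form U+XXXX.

U+F0800

Offset 0: leading byte 0xE3 = 11100011 → 3-byte char #1 = E3 8A 9C.
Offset 3: leading byte 0xF3 = 11110011 → 4-byte char #2 = F3 AD B1 92.
Offset 7: leading byte 0x3F = 00111111 → 1-byte char #3 = 3F.
Offset 8: leading byte 0xF0 = 11110000 → 4-byte char #4 = F0 9D 99 81.
Offset 12: leading byte 0xF3 = 11110011 → 4-byte char #5 = F3 B0 A0 80.
Leading byte 0xF3 = 11110011 matches 11110xxx → 4-byte sequence.
Byte 1: 0xF3 = 11110011, payload 011 (3 bits).
Byte 2: 0xB0 = 10110000 (10xxxxxx ✓), payload 110000.
Byte 3: 0xA0 = 10100000 (10xxxxxx ✓), payload 100000.
Byte 4: 0x80 = 10000000 (10xxxxxx ✓), payload 000000.
Concatenate: 011110000100000000000 = 0xF0800 (21 bits → U+F0800).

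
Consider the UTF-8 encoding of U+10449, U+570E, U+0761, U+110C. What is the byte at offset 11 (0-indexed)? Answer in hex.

U+10449 → 4-byte form F0 90 91 89 at offsets 0–3.
U+570E → 3-byte form E5 9C 8E at offsets 4–6.
U+0761 → 2-byte form DD A1 at offsets 7–8.
U+110C → 3-byte form E1 84 8C at offsets 9–11.
Offset 11 falls in char 4's range; it's byte 3 of E1 84 8C = 0x8C.

0x8C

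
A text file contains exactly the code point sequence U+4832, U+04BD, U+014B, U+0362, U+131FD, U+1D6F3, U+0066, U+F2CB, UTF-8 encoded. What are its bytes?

U+4832: 3-byte form → E4 A0 B2.
U+04BD: 2-byte form → D2 BD.
U+014B: 2-byte form → C5 8B.
U+0362: 2-byte form → CD A2.
U+131FD: 4-byte form → F0 93 87 BD.
U+1D6F3: 4-byte form → F0 9D 9B B3.
U+0066: 1-byte form → 66.
U+F2CB: 3-byte form → EF 8B 8B.
Concatenated (21 bytes): E4 A0 B2 D2 BD C5 8B CD A2 F0 93 87 BD F0 9D 9B B3 66 EF 8B 8B.

E4 A0 B2 D2 BD C5 8B CD A2 F0 93 87 BD F0 9D 9B B3 66 EF 8B 8B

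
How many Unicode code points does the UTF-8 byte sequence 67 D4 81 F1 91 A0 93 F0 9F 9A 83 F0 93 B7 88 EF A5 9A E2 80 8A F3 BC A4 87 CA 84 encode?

Byte at offset 0: 0x67 = 01100111 → 1-byte char (#1). Advance 1.
Byte at offset 1: 0xD4 = 11010100 → 2-byte char (#2). Advance 2.
Byte at offset 3: 0xF1 = 11110001 → 4-byte char (#3). Advance 4.
Byte at offset 7: 0xF0 = 11110000 → 4-byte char (#4). Advance 4.
Byte at offset 11: 0xF0 = 11110000 → 4-byte char (#5). Advance 4.
Byte at offset 15: 0xEF = 11101111 → 3-byte char (#6). Advance 3.
Byte at offset 18: 0xE2 = 11100010 → 3-byte char (#7). Advance 3.
Byte at offset 21: 0xF3 = 11110011 → 4-byte char (#8). Advance 4.
Byte at offset 25: 0xCA = 11001010 → 2-byte char (#9). Advance 2.
Reached end at offset 27 after 9 code points.

9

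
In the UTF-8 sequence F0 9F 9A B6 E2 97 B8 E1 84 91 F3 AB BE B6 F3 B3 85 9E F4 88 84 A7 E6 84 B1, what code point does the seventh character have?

Offset 0: leading byte 0xF0 = 11110000 → 4-byte char #1 = F0 9F 9A B6.
Offset 4: leading byte 0xE2 = 11100010 → 3-byte char #2 = E2 97 B8.
Offset 7: leading byte 0xE1 = 11100001 → 3-byte char #3 = E1 84 91.
Offset 10: leading byte 0xF3 = 11110011 → 4-byte char #4 = F3 AB BE B6.
Offset 14: leading byte 0xF3 = 11110011 → 4-byte char #5 = F3 B3 85 9E.
Offset 18: leading byte 0xF4 = 11110100 → 4-byte char #6 = F4 88 84 A7.
Offset 22: leading byte 0xE6 = 11100110 → 3-byte char #7 = E6 84 B1.
Leading byte 0xE6 = 11100110 matches 1110xxxx → 3-byte sequence.
Byte 1: 0xE6 = 11100110, payload 0110 (4 bits).
Byte 2: 0x84 = 10000100 (10xxxxxx ✓), payload 000100.
Byte 3: 0xB1 = 10110001 (10xxxxxx ✓), payload 110001.
Concatenate: 0110000100110001 = 0x6131 (16 bits → U+6131).

U+6131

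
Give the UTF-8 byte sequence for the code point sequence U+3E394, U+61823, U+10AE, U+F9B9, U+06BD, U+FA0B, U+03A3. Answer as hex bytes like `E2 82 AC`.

U+3E394: 4-byte form → F0 BE 8E 94.
U+61823: 4-byte form → F1 A1 A0 A3.
U+10AE: 3-byte form → E1 82 AE.
U+F9B9: 3-byte form → EF A6 B9.
U+06BD: 2-byte form → DA BD.
U+FA0B: 3-byte form → EF A8 8B.
U+03A3: 2-byte form → CE A3.
Concatenated (21 bytes): F0 BE 8E 94 F1 A1 A0 A3 E1 82 AE EF A6 B9 DA BD EF A8 8B CE A3.

F0 BE 8E 94 F1 A1 A0 A3 E1 82 AE EF A6 B9 DA BD EF A8 8B CE A3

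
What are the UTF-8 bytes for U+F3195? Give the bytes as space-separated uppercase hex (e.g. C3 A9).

U+F3195 = 0xF3195 = 995733 decimal. In range U+10000–U+10FFFF → 4-byte form: 11110xxx 10xxxxxx 10xxxxxx 10xxxxxx.
Binary (21 bits): 011110011000110010101.
Split 3+6+6+6: 011 | 110011 | 000110 | 010101.
Byte 1: 11110011 = 0xF3.
Byte 2: 10110011 = 0xB3.
Byte 3: 10000110 = 0x86.
Byte 4: 10010101 = 0x95.

F3 B3 86 95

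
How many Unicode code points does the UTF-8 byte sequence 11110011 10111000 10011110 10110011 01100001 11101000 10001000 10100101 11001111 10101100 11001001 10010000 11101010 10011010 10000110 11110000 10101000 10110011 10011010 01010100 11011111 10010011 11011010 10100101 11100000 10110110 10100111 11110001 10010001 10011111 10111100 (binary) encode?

Byte at offset 0: 0xF3 = 11110011 → 4-byte char (#1). Advance 4.
Byte at offset 4: 0x61 = 01100001 → 1-byte char (#2). Advance 1.
Byte at offset 5: 0xE8 = 11101000 → 3-byte char (#3). Advance 3.
Byte at offset 8: 0xCF = 11001111 → 2-byte char (#4). Advance 2.
Byte at offset 10: 0xC9 = 11001001 → 2-byte char (#5). Advance 2.
Byte at offset 12: 0xEA = 11101010 → 3-byte char (#6). Advance 3.
Byte at offset 15: 0xF0 = 11110000 → 4-byte char (#7). Advance 4.
Byte at offset 19: 0x54 = 01010100 → 1-byte char (#8). Advance 1.
Byte at offset 20: 0xDF = 11011111 → 2-byte char (#9). Advance 2.
Byte at offset 22: 0xDA = 11011010 → 2-byte char (#10). Advance 2.
Byte at offset 24: 0xE0 = 11100000 → 3-byte char (#11). Advance 3.
Byte at offset 27: 0xF1 = 11110001 → 4-byte char (#12). Advance 4.
Reached end at offset 31 after 12 code points.

12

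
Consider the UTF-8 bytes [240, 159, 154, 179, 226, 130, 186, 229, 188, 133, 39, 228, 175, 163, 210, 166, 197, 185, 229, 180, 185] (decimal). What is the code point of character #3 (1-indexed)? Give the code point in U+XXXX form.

Offset 0: leading byte 0xF0 = 11110000 → 4-byte char #1 = F0 9F 9A B3.
Offset 4: leading byte 0xE2 = 11100010 → 3-byte char #2 = E2 82 BA.
Offset 7: leading byte 0xE5 = 11100101 → 3-byte char #3 = E5 BC 85.
Leading byte 0xE5 = 11100101 matches 1110xxxx → 3-byte sequence.
Byte 1: 0xE5 = 11100101, payload 0101 (4 bits).
Byte 2: 0xBC = 10111100 (10xxxxxx ✓), payload 111100.
Byte 3: 0x85 = 10000101 (10xxxxxx ✓), payload 000101.
Concatenate: 0101111100000101 = 0x5F05 (16 bits → U+5F05).

U+5F05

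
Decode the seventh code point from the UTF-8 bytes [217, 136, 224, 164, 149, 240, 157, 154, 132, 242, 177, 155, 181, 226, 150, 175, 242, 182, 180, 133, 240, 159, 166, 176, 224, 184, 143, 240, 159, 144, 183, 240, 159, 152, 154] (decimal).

Offset 0: leading byte 0xD9 = 11011001 → 2-byte char #1 = D9 88.
Offset 2: leading byte 0xE0 = 11100000 → 3-byte char #2 = E0 A4 95.
Offset 5: leading byte 0xF0 = 11110000 → 4-byte char #3 = F0 9D 9A 84.
Offset 9: leading byte 0xF2 = 11110010 → 4-byte char #4 = F2 B1 9B B5.
Offset 13: leading byte 0xE2 = 11100010 → 3-byte char #5 = E2 96 AF.
Offset 16: leading byte 0xF2 = 11110010 → 4-byte char #6 = F2 B6 B4 85.
Offset 20: leading byte 0xF0 = 11110000 → 4-byte char #7 = F0 9F A6 B0.
Leading byte 0xF0 = 11110000 matches 11110xxx → 4-byte sequence.
Byte 1: 0xF0 = 11110000, payload 000 (3 bits).
Byte 2: 0x9F = 10011111 (10xxxxxx ✓), payload 011111.
Byte 3: 0xA6 = 10100110 (10xxxxxx ✓), payload 100110.
Byte 4: 0xB0 = 10110000 (10xxxxxx ✓), payload 110000.
Concatenate: 000011111100110110000 = 0x1F9B0 (21 bits → U+1F9B0).

U+1F9B0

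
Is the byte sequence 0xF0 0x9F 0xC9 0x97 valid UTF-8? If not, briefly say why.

invalid (non-continuation byte where continuation expected)

Leading byte 0xF0 = 11110000 → 4-byte form.
Byte 3 is 0xC9 = 11001001, which is not 10xxxxxx — expected a continuation byte.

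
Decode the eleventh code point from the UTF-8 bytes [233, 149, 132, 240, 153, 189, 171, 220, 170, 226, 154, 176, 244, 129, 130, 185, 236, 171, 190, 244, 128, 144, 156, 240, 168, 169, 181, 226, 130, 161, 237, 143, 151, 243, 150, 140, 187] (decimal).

Offset 0: leading byte 0xE9 = 11101001 → 3-byte char #1 = E9 95 84.
Offset 3: leading byte 0xF0 = 11110000 → 4-byte char #2 = F0 99 BD AB.
Offset 7: leading byte 0xDC = 11011100 → 2-byte char #3 = DC AA.
Offset 9: leading byte 0xE2 = 11100010 → 3-byte char #4 = E2 9A B0.
Offset 12: leading byte 0xF4 = 11110100 → 4-byte char #5 = F4 81 82 B9.
Offset 16: leading byte 0xEC = 11101100 → 3-byte char #6 = EC AB BE.
Offset 19: leading byte 0xF4 = 11110100 → 4-byte char #7 = F4 80 90 9C.
Offset 23: leading byte 0xF0 = 11110000 → 4-byte char #8 = F0 A8 A9 B5.
Offset 27: leading byte 0xE2 = 11100010 → 3-byte char #9 = E2 82 A1.
Offset 30: leading byte 0xED = 11101101 → 3-byte char #10 = ED 8F 97.
Offset 33: leading byte 0xF3 = 11110011 → 4-byte char #11 = F3 96 8C BB.
Leading byte 0xF3 = 11110011 matches 11110xxx → 4-byte sequence.
Byte 1: 0xF3 = 11110011, payload 011 (3 bits).
Byte 2: 0x96 = 10010110 (10xxxxxx ✓), payload 010110.
Byte 3: 0x8C = 10001100 (10xxxxxx ✓), payload 001100.
Byte 4: 0xBB = 10111011 (10xxxxxx ✓), payload 111011.
Concatenate: 011010110001100111011 = 0xD633B (21 bits → U+D633B).

U+D633B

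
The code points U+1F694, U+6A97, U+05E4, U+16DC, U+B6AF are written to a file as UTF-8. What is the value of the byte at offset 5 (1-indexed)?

1-indexed offset 5 is 0-indexed offset 4.
U+1F694 → 4-byte form F0 9F 9A 94 at offsets 0–3.
U+6A97 → 3-byte form E6 AA 97 at offsets 4–6.
Offset 4 falls in char 2's range; it's byte 1 of E6 AA 97 = 0xE6.

0xE6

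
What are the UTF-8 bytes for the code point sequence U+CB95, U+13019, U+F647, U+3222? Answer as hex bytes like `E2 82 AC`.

EC AE 95 F0 93 80 99 EF 99 87 E3 88 A2

U+CB95: 3-byte form → EC AE 95.
U+13019: 4-byte form → F0 93 80 99.
U+F647: 3-byte form → EF 99 87.
U+3222: 3-byte form → E3 88 A2.
Concatenated (13 bytes): EC AE 95 F0 93 80 99 EF 99 87 E3 88 A2.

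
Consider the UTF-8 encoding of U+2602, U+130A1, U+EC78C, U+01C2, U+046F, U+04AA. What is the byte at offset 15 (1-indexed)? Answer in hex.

1-indexed offset 15 is 0-indexed offset 14.
U+2602 → 3-byte form E2 98 82 at offsets 0–2.
U+130A1 → 4-byte form F0 93 82 A1 at offsets 3–6.
U+EC78C → 4-byte form F3 AC 9E 8C at offsets 7–10.
U+01C2 → 2-byte form C7 82 at offsets 11–12.
U+046F → 2-byte form D1 AF at offsets 13–14.
Offset 14 falls in char 5's range; it's byte 2 of D1 AF = 0xAF.

0xAF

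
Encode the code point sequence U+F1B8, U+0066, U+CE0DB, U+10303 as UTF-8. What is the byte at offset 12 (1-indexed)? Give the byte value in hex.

0x83

1-indexed offset 12 is 0-indexed offset 11.
U+F1B8 → 3-byte form EF 86 B8 at offsets 0–2.
U+0066 → 1-byte form 66 at offsets 3–3.
U+CE0DB → 4-byte form F3 8E 83 9B at offsets 4–7.
U+10303 → 4-byte form F0 90 8C 83 at offsets 8–11.
Offset 11 falls in char 4's range; it's byte 4 of F0 90 8C 83 = 0x83.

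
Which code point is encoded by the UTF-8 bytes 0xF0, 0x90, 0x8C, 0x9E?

U+1031E

Leading byte 0xF0 = 11110000 matches 11110xxx → 4-byte sequence.
Byte 1: 0xF0 = 11110000, payload 000 (3 bits).
Byte 2: 0x90 = 10010000 (10xxxxxx ✓), payload 010000.
Byte 3: 0x8C = 10001100 (10xxxxxx ✓), payload 001100.
Byte 4: 0x9E = 10011110 (10xxxxxx ✓), payload 011110.
Concatenate: 000010000001100011110 = 0x1031E (21 bits → U+1031E).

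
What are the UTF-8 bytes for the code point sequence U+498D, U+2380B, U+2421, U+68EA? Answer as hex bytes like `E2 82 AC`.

E4 A6 8D F0 A3 A0 8B E2 90 A1 E6 A3 AA

U+498D: 3-byte form → E4 A6 8D.
U+2380B: 4-byte form → F0 A3 A0 8B.
U+2421: 3-byte form → E2 90 A1.
U+68EA: 3-byte form → E6 A3 AA.
Concatenated (13 bytes): E4 A6 8D F0 A3 A0 8B E2 90 A1 E6 A3 AA.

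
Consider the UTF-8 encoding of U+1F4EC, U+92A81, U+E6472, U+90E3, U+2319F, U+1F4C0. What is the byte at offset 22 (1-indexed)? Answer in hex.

0x93

1-indexed offset 22 is 0-indexed offset 21.
U+1F4EC → 4-byte form F0 9F 93 AC at offsets 0–3.
U+92A81 → 4-byte form F2 92 AA 81 at offsets 4–7.
U+E6472 → 4-byte form F3 A6 91 B2 at offsets 8–11.
U+90E3 → 3-byte form E9 83 A3 at offsets 12–14.
U+2319F → 4-byte form F0 A3 86 9F at offsets 15–18.
U+1F4C0 → 4-byte form F0 9F 93 80 at offsets 19–22.
Offset 21 falls in char 6's range; it's byte 3 of F0 9F 93 80 = 0x93.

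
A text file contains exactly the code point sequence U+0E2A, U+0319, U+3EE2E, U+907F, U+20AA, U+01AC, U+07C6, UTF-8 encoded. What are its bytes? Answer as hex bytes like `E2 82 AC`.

E0 B8 AA CC 99 F0 BE B8 AE E9 81 BF E2 82 AA C6 AC DF 86

U+0E2A: 3-byte form → E0 B8 AA.
U+0319: 2-byte form → CC 99.
U+3EE2E: 4-byte form → F0 BE B8 AE.
U+907F: 3-byte form → E9 81 BF.
U+20AA: 3-byte form → E2 82 AA.
U+01AC: 2-byte form → C6 AC.
U+07C6: 2-byte form → DF 86.
Concatenated (19 bytes): E0 B8 AA CC 99 F0 BE B8 AE E9 81 BF E2 82 AA C6 AC DF 86.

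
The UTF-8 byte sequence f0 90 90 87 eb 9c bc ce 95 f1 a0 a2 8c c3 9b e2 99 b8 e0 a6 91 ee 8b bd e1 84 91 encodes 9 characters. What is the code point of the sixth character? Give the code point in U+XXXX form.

Offset 0: leading byte 0xF0 = 11110000 → 4-byte char #1 = F0 90 90 87.
Offset 4: leading byte 0xEB = 11101011 → 3-byte char #2 = EB 9C BC.
Offset 7: leading byte 0xCE = 11001110 → 2-byte char #3 = CE 95.
Offset 9: leading byte 0xF1 = 11110001 → 4-byte char #4 = F1 A0 A2 8C.
Offset 13: leading byte 0xC3 = 11000011 → 2-byte char #5 = C3 9B.
Offset 15: leading byte 0xE2 = 11100010 → 3-byte char #6 = E2 99 B8.
Leading byte 0xE2 = 11100010 matches 1110xxxx → 3-byte sequence.
Byte 1: 0xE2 = 11100010, payload 0010 (4 bits).
Byte 2: 0x99 = 10011001 (10xxxxxx ✓), payload 011001.
Byte 3: 0xB8 = 10111000 (10xxxxxx ✓), payload 111000.
Concatenate: 0010011001111000 = 0x2678 (16 bits → U+2678).

U+2678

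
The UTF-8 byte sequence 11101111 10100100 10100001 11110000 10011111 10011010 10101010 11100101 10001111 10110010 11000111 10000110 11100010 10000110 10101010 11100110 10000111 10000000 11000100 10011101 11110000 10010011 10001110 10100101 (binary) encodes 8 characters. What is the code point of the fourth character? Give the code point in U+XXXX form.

Offset 0: leading byte 0xEF = 11101111 → 3-byte char #1 = EF A4 A1.
Offset 3: leading byte 0xF0 = 11110000 → 4-byte char #2 = F0 9F 9A AA.
Offset 7: leading byte 0xE5 = 11100101 → 3-byte char #3 = E5 8F B2.
Offset 10: leading byte 0xC7 = 11000111 → 2-byte char #4 = C7 86.
Leading byte 0xC7 = 11000111 matches 110xxxxx → 2-byte sequence.
Byte 1: 0xC7 = 11000111, payload 00111 (5 bits).
Byte 2: 0x86 = 10000110 (10xxxxxx ✓), payload 000110.
Concatenate: 00111000110 = 0x1C6 (11 bits → U+01C6).

U+01C6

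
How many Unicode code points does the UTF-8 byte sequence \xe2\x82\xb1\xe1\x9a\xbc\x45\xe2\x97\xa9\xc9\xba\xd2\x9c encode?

Byte at offset 0: 0xE2 = 11100010 → 3-byte char (#1). Advance 3.
Byte at offset 3: 0xE1 = 11100001 → 3-byte char (#2). Advance 3.
Byte at offset 6: 0x45 = 01000101 → 1-byte char (#3). Advance 1.
Byte at offset 7: 0xE2 = 11100010 → 3-byte char (#4). Advance 3.
Byte at offset 10: 0xC9 = 11001001 → 2-byte char (#5). Advance 2.
Byte at offset 12: 0xD2 = 11010010 → 2-byte char (#6). Advance 2.
Reached end at offset 14 after 6 code points.

6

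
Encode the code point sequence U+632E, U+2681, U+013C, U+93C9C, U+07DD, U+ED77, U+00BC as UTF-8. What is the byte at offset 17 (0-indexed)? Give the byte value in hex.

U+632E → 3-byte form E6 8C AE at offsets 0–2.
U+2681 → 3-byte form E2 9A 81 at offsets 3–5.
U+013C → 2-byte form C4 BC at offsets 6–7.
U+93C9C → 4-byte form F2 93 B2 9C at offsets 8–11.
U+07DD → 2-byte form DF 9D at offsets 12–13.
U+ED77 → 3-byte form EE B5 B7 at offsets 14–16.
U+00BC → 2-byte form C2 BC at offsets 17–18.
Offset 17 falls in char 7's range; it's byte 1 of C2 BC = 0xC2.

0xC2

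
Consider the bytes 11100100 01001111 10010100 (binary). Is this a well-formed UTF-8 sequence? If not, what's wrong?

invalid (non-continuation byte where continuation expected)

Leading byte 0xE4 = 11100100 → 3-byte form.
Byte 2 is 0x4F = 01001111, which is not 10xxxxxx — expected a continuation byte.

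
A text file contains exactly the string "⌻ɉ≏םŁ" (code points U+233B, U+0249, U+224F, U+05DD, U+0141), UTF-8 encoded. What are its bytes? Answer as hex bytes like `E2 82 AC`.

E2 8C BB C9 89 E2 89 8F D7 9D C5 81

U+233B: 3-byte form → E2 8C BB.
U+0249: 2-byte form → C9 89.
U+224F: 3-byte form → E2 89 8F.
U+05DD: 2-byte form → D7 9D.
U+0141: 2-byte form → C5 81.
Concatenated (12 bytes): E2 8C BB C9 89 E2 89 8F D7 9D C5 81.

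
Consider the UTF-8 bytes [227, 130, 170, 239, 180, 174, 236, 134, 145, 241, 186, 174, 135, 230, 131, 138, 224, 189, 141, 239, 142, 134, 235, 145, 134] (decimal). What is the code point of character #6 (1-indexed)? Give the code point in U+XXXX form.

U+0F4D

Offset 0: leading byte 0xE3 = 11100011 → 3-byte char #1 = E3 82 AA.
Offset 3: leading byte 0xEF = 11101111 → 3-byte char #2 = EF B4 AE.
Offset 6: leading byte 0xEC = 11101100 → 3-byte char #3 = EC 86 91.
Offset 9: leading byte 0xF1 = 11110001 → 4-byte char #4 = F1 BA AE 87.
Offset 13: leading byte 0xE6 = 11100110 → 3-byte char #5 = E6 83 8A.
Offset 16: leading byte 0xE0 = 11100000 → 3-byte char #6 = E0 BD 8D.
Leading byte 0xE0 = 11100000 matches 1110xxxx → 3-byte sequence.
Byte 1: 0xE0 = 11100000, payload 0000 (4 bits).
Byte 2: 0xBD = 10111101 (10xxxxxx ✓), payload 111101.
Byte 3: 0x8D = 10001101 (10xxxxxx ✓), payload 001101.
Concatenate: 0000111101001101 = 0xF4D (16 bits → U+0F4D).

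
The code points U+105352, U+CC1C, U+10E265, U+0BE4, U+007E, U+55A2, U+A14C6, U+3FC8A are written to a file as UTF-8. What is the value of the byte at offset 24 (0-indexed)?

U+105352 → 4-byte form F4 85 8D 92 at offsets 0–3.
U+CC1C → 3-byte form EC B0 9C at offsets 4–6.
U+10E265 → 4-byte form F4 8E 89 A5 at offsets 7–10.
U+0BE4 → 3-byte form E0 AF A4 at offsets 11–13.
U+007E → 1-byte form 7E at offsets 14–14.
U+55A2 → 3-byte form E5 96 A2 at offsets 15–17.
U+A14C6 → 4-byte form F2 A1 93 86 at offsets 18–21.
U+3FC8A → 4-byte form F0 BF B2 8A at offsets 22–25.
Offset 24 falls in char 8's range; it's byte 3 of F0 BF B2 8A = 0xB2.

0xB2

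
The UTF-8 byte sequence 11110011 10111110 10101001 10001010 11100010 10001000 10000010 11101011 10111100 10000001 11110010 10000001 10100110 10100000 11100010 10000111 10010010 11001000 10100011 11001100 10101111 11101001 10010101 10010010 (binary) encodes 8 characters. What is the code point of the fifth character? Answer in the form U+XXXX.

U+21D2

Offset 0: leading byte 0xF3 = 11110011 → 4-byte char #1 = F3 BE A9 8A.
Offset 4: leading byte 0xE2 = 11100010 → 3-byte char #2 = E2 88 82.
Offset 7: leading byte 0xEB = 11101011 → 3-byte char #3 = EB BC 81.
Offset 10: leading byte 0xF2 = 11110010 → 4-byte char #4 = F2 81 A6 A0.
Offset 14: leading byte 0xE2 = 11100010 → 3-byte char #5 = E2 87 92.
Leading byte 0xE2 = 11100010 matches 1110xxxx → 3-byte sequence.
Byte 1: 0xE2 = 11100010, payload 0010 (4 bits).
Byte 2: 0x87 = 10000111 (10xxxxxx ✓), payload 000111.
Byte 3: 0x92 = 10010010 (10xxxxxx ✓), payload 010010.
Concatenate: 0010000111010010 = 0x21D2 (16 bits → U+21D2).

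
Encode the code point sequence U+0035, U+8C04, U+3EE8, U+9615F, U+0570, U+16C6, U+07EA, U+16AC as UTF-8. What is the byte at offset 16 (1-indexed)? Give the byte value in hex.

0x86

1-indexed offset 16 is 0-indexed offset 15.
U+0035 → 1-byte form 35 at offsets 0–0.
U+8C04 → 3-byte form E8 B0 84 at offsets 1–3.
U+3EE8 → 3-byte form E3 BB A8 at offsets 4–6.
U+9615F → 4-byte form F2 96 85 9F at offsets 7–10.
U+0570 → 2-byte form D5 B0 at offsets 11–12.
U+16C6 → 3-byte form E1 9B 86 at offsets 13–15.
Offset 15 falls in char 6's range; it's byte 3 of E1 9B 86 = 0x86.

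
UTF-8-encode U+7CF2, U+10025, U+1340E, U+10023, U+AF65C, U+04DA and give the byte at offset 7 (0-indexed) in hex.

0xF0

U+7CF2 → 3-byte form E7 B3 B2 at offsets 0–2.
U+10025 → 4-byte form F0 90 80 A5 at offsets 3–6.
U+1340E → 4-byte form F0 93 90 8E at offsets 7–10.
Offset 7 falls in char 3's range; it's byte 1 of F0 93 90 8E = 0xF0.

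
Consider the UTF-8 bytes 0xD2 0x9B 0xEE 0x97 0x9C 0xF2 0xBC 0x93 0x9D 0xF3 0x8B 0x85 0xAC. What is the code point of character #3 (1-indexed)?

Offset 0: leading byte 0xD2 = 11010010 → 2-byte char #1 = D2 9B.
Offset 2: leading byte 0xEE = 11101110 → 3-byte char #2 = EE 97 9C.
Offset 5: leading byte 0xF2 = 11110010 → 4-byte char #3 = F2 BC 93 9D.
Leading byte 0xF2 = 11110010 matches 11110xxx → 4-byte sequence.
Byte 1: 0xF2 = 11110010, payload 010 (3 bits).
Byte 2: 0xBC = 10111100 (10xxxxxx ✓), payload 111100.
Byte 3: 0x93 = 10010011 (10xxxxxx ✓), payload 010011.
Byte 4: 0x9D = 10011101 (10xxxxxx ✓), payload 011101.
Concatenate: 010111100010011011101 = 0xBC4DD (21 bits → U+BC4DD).

U+BC4DD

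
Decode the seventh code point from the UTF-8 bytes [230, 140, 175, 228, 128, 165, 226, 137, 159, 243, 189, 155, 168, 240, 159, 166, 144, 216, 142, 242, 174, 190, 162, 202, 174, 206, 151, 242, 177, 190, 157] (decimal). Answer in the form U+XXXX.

U+AEFA2

Offset 0: leading byte 0xE6 = 11100110 → 3-byte char #1 = E6 8C AF.
Offset 3: leading byte 0xE4 = 11100100 → 3-byte char #2 = E4 80 A5.
Offset 6: leading byte 0xE2 = 11100010 → 3-byte char #3 = E2 89 9F.
Offset 9: leading byte 0xF3 = 11110011 → 4-byte char #4 = F3 BD 9B A8.
Offset 13: leading byte 0xF0 = 11110000 → 4-byte char #5 = F0 9F A6 90.
Offset 17: leading byte 0xD8 = 11011000 → 2-byte char #6 = D8 8E.
Offset 19: leading byte 0xF2 = 11110010 → 4-byte char #7 = F2 AE BE A2.
Leading byte 0xF2 = 11110010 matches 11110xxx → 4-byte sequence.
Byte 1: 0xF2 = 11110010, payload 010 (3 bits).
Byte 2: 0xAE = 10101110 (10xxxxxx ✓), payload 101110.
Byte 3: 0xBE = 10111110 (10xxxxxx ✓), payload 111110.
Byte 4: 0xA2 = 10100010 (10xxxxxx ✓), payload 100010.
Concatenate: 010101110111110100010 = 0xAEFA2 (21 bits → U+AEFA2).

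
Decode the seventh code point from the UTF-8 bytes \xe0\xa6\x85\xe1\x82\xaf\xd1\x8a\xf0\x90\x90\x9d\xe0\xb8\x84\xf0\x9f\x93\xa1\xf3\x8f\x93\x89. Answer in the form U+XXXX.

U+CF4C9

Offset 0: leading byte 0xE0 = 11100000 → 3-byte char #1 = E0 A6 85.
Offset 3: leading byte 0xE1 = 11100001 → 3-byte char #2 = E1 82 AF.
Offset 6: leading byte 0xD1 = 11010001 → 2-byte char #3 = D1 8A.
Offset 8: leading byte 0xF0 = 11110000 → 4-byte char #4 = F0 90 90 9D.
Offset 12: leading byte 0xE0 = 11100000 → 3-byte char #5 = E0 B8 84.
Offset 15: leading byte 0xF0 = 11110000 → 4-byte char #6 = F0 9F 93 A1.
Offset 19: leading byte 0xF3 = 11110011 → 4-byte char #7 = F3 8F 93 89.
Leading byte 0xF3 = 11110011 matches 11110xxx → 4-byte sequence.
Byte 1: 0xF3 = 11110011, payload 011 (3 bits).
Byte 2: 0x8F = 10001111 (10xxxxxx ✓), payload 001111.
Byte 3: 0x93 = 10010011 (10xxxxxx ✓), payload 010011.
Byte 4: 0x89 = 10001001 (10xxxxxx ✓), payload 001001.
Concatenate: 011001111010011001001 = 0xCF4C9 (21 bits → U+CF4C9).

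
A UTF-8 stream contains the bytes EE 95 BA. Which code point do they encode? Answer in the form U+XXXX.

Leading byte 0xEE = 11101110 matches 1110xxxx → 3-byte sequence.
Byte 1: 0xEE = 11101110, payload 1110 (4 bits).
Byte 2: 0x95 = 10010101 (10xxxxxx ✓), payload 010101.
Byte 3: 0xBA = 10111010 (10xxxxxx ✓), payload 111010.
Concatenate: 1110010101111010 = 0xE57A (16 bits → U+E57A).

U+E57A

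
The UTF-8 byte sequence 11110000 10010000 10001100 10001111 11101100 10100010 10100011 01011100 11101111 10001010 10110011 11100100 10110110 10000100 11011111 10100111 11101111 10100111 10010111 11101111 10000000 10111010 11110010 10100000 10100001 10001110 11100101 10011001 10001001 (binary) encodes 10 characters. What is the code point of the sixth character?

Offset 0: leading byte 0xF0 = 11110000 → 4-byte char #1 = F0 90 8C 8F.
Offset 4: leading byte 0xEC = 11101100 → 3-byte char #2 = EC A2 A3.
Offset 7: leading byte 0x5C = 01011100 → 1-byte char #3 = 5C.
Offset 8: leading byte 0xEF = 11101111 → 3-byte char #4 = EF 8A B3.
Offset 11: leading byte 0xE4 = 11100100 → 3-byte char #5 = E4 B6 84.
Offset 14: leading byte 0xDF = 11011111 → 2-byte char #6 = DF A7.
Leading byte 0xDF = 11011111 matches 110xxxxx → 2-byte sequence.
Byte 1: 0xDF = 11011111, payload 11111 (5 bits).
Byte 2: 0xA7 = 10100111 (10xxxxxx ✓), payload 100111.
Concatenate: 11111100111 = 0x7E7 (11 bits → U+07E7).

U+07E7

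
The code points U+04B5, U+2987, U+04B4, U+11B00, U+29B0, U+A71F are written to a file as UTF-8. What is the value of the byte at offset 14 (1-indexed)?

0xB0

1-indexed offset 14 is 0-indexed offset 13.
U+04B5 → 2-byte form D2 B5 at offsets 0–1.
U+2987 → 3-byte form E2 A6 87 at offsets 2–4.
U+04B4 → 2-byte form D2 B4 at offsets 5–6.
U+11B00 → 4-byte form F0 91 AC 80 at offsets 7–10.
U+29B0 → 3-byte form E2 A6 B0 at offsets 11–13.
Offset 13 falls in char 5's range; it's byte 3 of E2 A6 B0 = 0xB0.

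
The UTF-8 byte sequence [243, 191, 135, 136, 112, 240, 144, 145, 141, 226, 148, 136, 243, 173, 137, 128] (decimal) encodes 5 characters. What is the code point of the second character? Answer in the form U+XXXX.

Offset 0: leading byte 0xF3 = 11110011 → 4-byte char #1 = F3 BF 87 88.
Offset 4: leading byte 0x70 = 01110000 → 1-byte char #2 = 70.
Leading byte 0x70 = 01110000 matches 0xxxxxxx → 1-byte sequence.
Byte 1: 0x70 = 01110000, payload 1110000 (7 bits).
Concatenate: 1110000 = 0x70 (7 bits → U+0070).

U+0070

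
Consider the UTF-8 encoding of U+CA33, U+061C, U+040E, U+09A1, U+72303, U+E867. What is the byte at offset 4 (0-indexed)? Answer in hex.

U+CA33 → 3-byte form EC A8 B3 at offsets 0–2.
U+061C → 2-byte form D8 9C at offsets 3–4.
Offset 4 falls in char 2's range; it's byte 2 of D8 9C = 0x9C.

0x9C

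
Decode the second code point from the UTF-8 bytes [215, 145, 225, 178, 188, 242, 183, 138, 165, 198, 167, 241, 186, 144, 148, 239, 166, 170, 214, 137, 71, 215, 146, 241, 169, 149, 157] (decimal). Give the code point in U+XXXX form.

Offset 0: leading byte 0xD7 = 11010111 → 2-byte char #1 = D7 91.
Offset 2: leading byte 0xE1 = 11100001 → 3-byte char #2 = E1 B2 BC.
Leading byte 0xE1 = 11100001 matches 1110xxxx → 3-byte sequence.
Byte 1: 0xE1 = 11100001, payload 0001 (4 bits).
Byte 2: 0xB2 = 10110010 (10xxxxxx ✓), payload 110010.
Byte 3: 0xBC = 10111100 (10xxxxxx ✓), payload 111100.
Concatenate: 0001110010111100 = 0x1CBC (16 bits → U+1CBC).

U+1CBC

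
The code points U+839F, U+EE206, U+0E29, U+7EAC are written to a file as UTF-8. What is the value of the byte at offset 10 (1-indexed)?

0xA9

1-indexed offset 10 is 0-indexed offset 9.
U+839F → 3-byte form E8 8E 9F at offsets 0–2.
U+EE206 → 4-byte form F3 AE 88 86 at offsets 3–6.
U+0E29 → 3-byte form E0 B8 A9 at offsets 7–9.
Offset 9 falls in char 3's range; it's byte 3 of E0 B8 A9 = 0xA9.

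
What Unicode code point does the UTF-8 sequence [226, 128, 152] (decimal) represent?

U+2018

Leading byte 0xE2 = 11100010 matches 1110xxxx → 3-byte sequence.
Byte 1: 0xE2 = 11100010, payload 0010 (4 bits).
Byte 2: 0x80 = 10000000 (10xxxxxx ✓), payload 000000.
Byte 3: 0x98 = 10011000 (10xxxxxx ✓), payload 011000.
Concatenate: 0010000000011000 = 0x2018 (16 bits → U+2018).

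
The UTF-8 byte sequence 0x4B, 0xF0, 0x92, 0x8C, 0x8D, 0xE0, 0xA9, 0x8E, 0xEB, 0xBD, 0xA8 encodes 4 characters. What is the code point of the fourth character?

U+BF68

Offset 0: leading byte 0x4B = 01001011 → 1-byte char #1 = 4B.
Offset 1: leading byte 0xF0 = 11110000 → 4-byte char #2 = F0 92 8C 8D.
Offset 5: leading byte 0xE0 = 11100000 → 3-byte char #3 = E0 A9 8E.
Offset 8: leading byte 0xEB = 11101011 → 3-byte char #4 = EB BD A8.
Leading byte 0xEB = 11101011 matches 1110xxxx → 3-byte sequence.
Byte 1: 0xEB = 11101011, payload 1011 (4 bits).
Byte 2: 0xBD = 10111101 (10xxxxxx ✓), payload 111101.
Byte 3: 0xA8 = 10101000 (10xxxxxx ✓), payload 101000.
Concatenate: 1011111101101000 = 0xBF68 (16 bits → U+BF68).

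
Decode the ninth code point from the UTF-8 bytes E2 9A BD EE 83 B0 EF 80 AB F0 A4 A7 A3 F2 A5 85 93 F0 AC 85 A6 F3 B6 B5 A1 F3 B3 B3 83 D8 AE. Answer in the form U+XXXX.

Offset 0: leading byte 0xE2 = 11100010 → 3-byte char #1 = E2 9A BD.
Offset 3: leading byte 0xEE = 11101110 → 3-byte char #2 = EE 83 B0.
Offset 6: leading byte 0xEF = 11101111 → 3-byte char #3 = EF 80 AB.
Offset 9: leading byte 0xF0 = 11110000 → 4-byte char #4 = F0 A4 A7 A3.
Offset 13: leading byte 0xF2 = 11110010 → 4-byte char #5 = F2 A5 85 93.
Offset 17: leading byte 0xF0 = 11110000 → 4-byte char #6 = F0 AC 85 A6.
Offset 21: leading byte 0xF3 = 11110011 → 4-byte char #7 = F3 B6 B5 A1.
Offset 25: leading byte 0xF3 = 11110011 → 4-byte char #8 = F3 B3 B3 83.
Offset 29: leading byte 0xD8 = 11011000 → 2-byte char #9 = D8 AE.
Leading byte 0xD8 = 11011000 matches 110xxxxx → 2-byte sequence.
Byte 1: 0xD8 = 11011000, payload 11000 (5 bits).
Byte 2: 0xAE = 10101110 (10xxxxxx ✓), payload 101110.
Concatenate: 11000101110 = 0x62E (11 bits → U+062E).

U+062E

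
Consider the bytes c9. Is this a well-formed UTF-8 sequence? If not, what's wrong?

invalid (sequence truncated)

Leading byte 0xC9 = 11001001 → 2-byte form, but only 1 byte is present.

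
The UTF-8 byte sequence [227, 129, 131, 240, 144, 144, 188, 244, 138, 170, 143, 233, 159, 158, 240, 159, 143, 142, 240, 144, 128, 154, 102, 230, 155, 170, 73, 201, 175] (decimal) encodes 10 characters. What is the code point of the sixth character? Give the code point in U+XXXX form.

U+1001A

Offset 0: leading byte 0xE3 = 11100011 → 3-byte char #1 = E3 81 83.
Offset 3: leading byte 0xF0 = 11110000 → 4-byte char #2 = F0 90 90 BC.
Offset 7: leading byte 0xF4 = 11110100 → 4-byte char #3 = F4 8A AA 8F.
Offset 11: leading byte 0xE9 = 11101001 → 3-byte char #4 = E9 9F 9E.
Offset 14: leading byte 0xF0 = 11110000 → 4-byte char #5 = F0 9F 8F 8E.
Offset 18: leading byte 0xF0 = 11110000 → 4-byte char #6 = F0 90 80 9A.
Leading byte 0xF0 = 11110000 matches 11110xxx → 4-byte sequence.
Byte 1: 0xF0 = 11110000, payload 000 (3 bits).
Byte 2: 0x90 = 10010000 (10xxxxxx ✓), payload 010000.
Byte 3: 0x80 = 10000000 (10xxxxxx ✓), payload 000000.
Byte 4: 0x9A = 10011010 (10xxxxxx ✓), payload 011010.
Concatenate: 000010000000000011010 = 0x1001A (21 bits → U+1001A).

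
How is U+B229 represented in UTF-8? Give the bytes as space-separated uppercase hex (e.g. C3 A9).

EB 88 A9

U+B229 = 0xB229 = 45609 decimal. In range U+0800–U+FFFF → 3-byte form: 1110xxxx 10xxxxxx 10xxxxxx.
Binary (16 bits): 1011001000101001.
Split 4+6+6: 1011 | 001000 | 101001.
Byte 1: 11101011 = 0xEB.
Byte 2: 10001000 = 0x88.
Byte 3: 10101001 = 0xA9.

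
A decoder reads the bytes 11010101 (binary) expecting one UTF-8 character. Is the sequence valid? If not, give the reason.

invalid (sequence truncated)

Leading byte 0xD5 = 11010101 → 2-byte form, but only 1 byte is present.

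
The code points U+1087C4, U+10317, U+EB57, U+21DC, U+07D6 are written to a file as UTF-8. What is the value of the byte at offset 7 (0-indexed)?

0x97

U+1087C4 → 4-byte form F4 88 9F 84 at offsets 0–3.
U+10317 → 4-byte form F0 90 8C 97 at offsets 4–7.
Offset 7 falls in char 2's range; it's byte 4 of F0 90 8C 97 = 0x97.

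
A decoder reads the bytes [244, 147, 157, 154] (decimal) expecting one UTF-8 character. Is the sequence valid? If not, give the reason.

invalid (encodes a value above U+10FFFF)

Leading byte 0xF4 = 11110100 → 4-byte form.
Payload = 0x11375A, which exceeds U+10FFFF, the maximum Unicode code point. (Leading bytes F5–FF, or F4 followed by ≥ 0x90, are invalid.)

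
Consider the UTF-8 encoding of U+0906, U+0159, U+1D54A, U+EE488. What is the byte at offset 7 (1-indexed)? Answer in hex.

1-indexed offset 7 is 0-indexed offset 6.
U+0906 → 3-byte form E0 A4 86 at offsets 0–2.
U+0159 → 2-byte form C5 99 at offsets 3–4.
U+1D54A → 4-byte form F0 9D 95 8A at offsets 5–8.
Offset 6 falls in char 3's range; it's byte 2 of F0 9D 95 8A = 0x9D.

0x9D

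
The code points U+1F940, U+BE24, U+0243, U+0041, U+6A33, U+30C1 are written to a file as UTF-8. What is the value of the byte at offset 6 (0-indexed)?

U+1F940 → 4-byte form F0 9F A5 80 at offsets 0–3.
U+BE24 → 3-byte form EB B8 A4 at offsets 4–6.
Offset 6 falls in char 2's range; it's byte 3 of EB B8 A4 = 0xA4.

0xA4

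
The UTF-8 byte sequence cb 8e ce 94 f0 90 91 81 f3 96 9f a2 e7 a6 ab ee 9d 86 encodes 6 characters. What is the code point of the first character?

Offset 0: leading byte 0xCB = 11001011 → 2-byte char #1 = CB 8E.
Leading byte 0xCB = 11001011 matches 110xxxxx → 2-byte sequence.
Byte 1: 0xCB = 11001011, payload 01011 (5 bits).
Byte 2: 0x8E = 10001110 (10xxxxxx ✓), payload 001110.
Concatenate: 01011001110 = 0x2CE (11 bits → U+02CE).

U+02CE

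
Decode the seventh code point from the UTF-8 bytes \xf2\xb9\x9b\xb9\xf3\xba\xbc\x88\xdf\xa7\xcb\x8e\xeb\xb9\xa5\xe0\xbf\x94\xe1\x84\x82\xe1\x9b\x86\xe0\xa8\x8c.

Offset 0: leading byte 0xF2 = 11110010 → 4-byte char #1 = F2 B9 9B B9.
Offset 4: leading byte 0xF3 = 11110011 → 4-byte char #2 = F3 BA BC 88.
Offset 8: leading byte 0xDF = 11011111 → 2-byte char #3 = DF A7.
Offset 10: leading byte 0xCB = 11001011 → 2-byte char #4 = CB 8E.
Offset 12: leading byte 0xEB = 11101011 → 3-byte char #5 = EB B9 A5.
Offset 15: leading byte 0xE0 = 11100000 → 3-byte char #6 = E0 BF 94.
Offset 18: leading byte 0xE1 = 11100001 → 3-byte char #7 = E1 84 82.
Leading byte 0xE1 = 11100001 matches 1110xxxx → 3-byte sequence.
Byte 1: 0xE1 = 11100001, payload 0001 (4 bits).
Byte 2: 0x84 = 10000100 (10xxxxxx ✓), payload 000100.
Byte 3: 0x82 = 10000010 (10xxxxxx ✓), payload 000010.
Concatenate: 0001000100000010 = 0x1102 (16 bits → U+1102).

U+1102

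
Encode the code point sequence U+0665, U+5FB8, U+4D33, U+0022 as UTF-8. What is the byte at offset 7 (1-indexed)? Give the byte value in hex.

1-indexed offset 7 is 0-indexed offset 6.
U+0665 → 2-byte form D9 A5 at offsets 0–1.
U+5FB8 → 3-byte form E5 BE B8 at offsets 2–4.
U+4D33 → 3-byte form E4 B4 B3 at offsets 5–7.
Offset 6 falls in char 3's range; it's byte 2 of E4 B4 B3 = 0xB4.

0xB4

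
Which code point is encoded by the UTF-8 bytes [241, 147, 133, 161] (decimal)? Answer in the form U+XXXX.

Leading byte 0xF1 = 11110001 matches 11110xxx → 4-byte sequence.
Byte 1: 0xF1 = 11110001, payload 001 (3 bits).
Byte 2: 0x93 = 10010011 (10xxxxxx ✓), payload 010011.
Byte 3: 0x85 = 10000101 (10xxxxxx ✓), payload 000101.
Byte 4: 0xA1 = 10100001 (10xxxxxx ✓), payload 100001.
Concatenate: 001010011000101100001 = 0x53161 (21 bits → U+53161).

U+53161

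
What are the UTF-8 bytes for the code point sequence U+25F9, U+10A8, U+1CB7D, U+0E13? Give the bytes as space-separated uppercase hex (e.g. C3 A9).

U+25F9: 3-byte form → E2 97 B9.
U+10A8: 3-byte form → E1 82 A8.
U+1CB7D: 4-byte form → F0 9C AD BD.
U+0E13: 3-byte form → E0 B8 93.
Concatenated (13 bytes): E2 97 B9 E1 82 A8 F0 9C AD BD E0 B8 93.

E2 97 B9 E1 82 A8 F0 9C AD BD E0 B8 93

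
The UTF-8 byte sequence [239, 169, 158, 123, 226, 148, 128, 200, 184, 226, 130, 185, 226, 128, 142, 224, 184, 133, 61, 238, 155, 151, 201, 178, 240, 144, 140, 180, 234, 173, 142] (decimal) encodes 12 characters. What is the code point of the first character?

U+FA5E

Offset 0: leading byte 0xEF = 11101111 → 3-byte char #1 = EF A9 9E.
Leading byte 0xEF = 11101111 matches 1110xxxx → 3-byte sequence.
Byte 1: 0xEF = 11101111, payload 1111 (4 bits).
Byte 2: 0xA9 = 10101001 (10xxxxxx ✓), payload 101001.
Byte 3: 0x9E = 10011110 (10xxxxxx ✓), payload 011110.
Concatenate: 1111101001011110 = 0xFA5E (16 bits → U+FA5E).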